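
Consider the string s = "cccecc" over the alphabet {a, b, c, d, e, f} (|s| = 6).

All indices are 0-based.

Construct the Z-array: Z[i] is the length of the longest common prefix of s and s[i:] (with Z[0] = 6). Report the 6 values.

[6, 2, 1, 0, 2, 1]

Z[0]=6
i=1: outside box; Z[1]=2 grow→box=[1,3)
i=2: min(r-i=1, Z[1]=2)=1; Z[2]=1
i=3: outside box; Z[3]=0
i=4: outside box; Z[4]=2 grow→box=[4,6)
i=5: min(r-i=1, Z[1]=2)=1; Z[5]=1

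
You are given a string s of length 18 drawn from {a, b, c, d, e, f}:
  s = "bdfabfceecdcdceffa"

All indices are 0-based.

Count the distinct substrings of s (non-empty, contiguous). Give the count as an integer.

rank | idx | suffix
   0 |  17 | a
   1 |   3 | abfceecdcdceffa
   2 |   0 | bdfabfceecdcdceffa
   3 |   4 | bfceecdcdceffa
   4 |   9 | cdcdceffa
   5 |  11 | cdceffa
   6 |   6 | ceecdcdceffa
   7 |  13 | ceffa
   8 |  10 | dcdceffa
   9 |  12 | dceffa
  10 |   1 | dfabfceecdcdceffa
  11 |   8 | ecdcdceffa
  12 |   7 | eecdcdceffa
  13 |  14 | effa
  14 |  16 | fa
  15 |   2 | fabfceecdcdceffa
  16 |   5 | fceecdcdceffa
  17 |  15 | ffa

SA = [17, 3, 0, 4, 9, 11, 6, 13, 10, 12, 1, 8, 7, 14, 16, 2, 5, 15]
rank  pair      lcp
   1  s[17:],s[3:]  1  'a'
   2  s[3:],s[0:]  0  ''
   3  s[0:],s[4:]  1  'b'
   4  s[4:],s[9:]  0  ''
   5  s[9:],s[11:]  3  'cdc'
   6  s[11:],s[6:]  1  'c'
   7  s[6:],s[13:]  2  'ce'
   8  s[13:],s[10:]  0  ''
   9  s[10:],s[12:]  2  'dc'
  10  s[12:],s[1:]  1  'd'
  11  s[1:],s[8:]  0  ''
  12  s[8:],s[7:]  1  'e'
  13  s[7:],s[14:]  1  'e'
  14  s[14:],s[16:]  0  ''
  15  s[16:],s[2:]  2  'fa'
  16  s[2:],s[5:]  1  'f'
  17  s[5:],s[15:]  1  'f'

n(n+1)/2 = 18·19/2 = 171
Σ LCP = 0 + 1 + 0 + 1 + 0 + 3 + 1 + 2 + 0 + 2 + 1 + 0 + 1 + 1 + 0 + 2 + 1 + 1 = 17
distinct = 171 − 17 = 154

154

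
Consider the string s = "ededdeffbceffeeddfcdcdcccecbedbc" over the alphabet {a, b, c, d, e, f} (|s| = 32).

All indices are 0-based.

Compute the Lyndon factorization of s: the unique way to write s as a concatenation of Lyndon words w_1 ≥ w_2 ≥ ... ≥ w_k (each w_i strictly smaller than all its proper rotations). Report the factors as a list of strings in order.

["e", "de", "ddeff", "bceffeeddfcdcdcccecbed", "bc"]

emit factor 1: 'e' (i=0, period=1)
emit factor 2: 'de' (i=1, period=2)
emit factor 3: 'ddeff' (i=3, period=5)
emit factor 4: 'bceffeeddfcdcdcccecbed' (i=8, period=22)
emit factor 5: 'bc' (i=30, period=2)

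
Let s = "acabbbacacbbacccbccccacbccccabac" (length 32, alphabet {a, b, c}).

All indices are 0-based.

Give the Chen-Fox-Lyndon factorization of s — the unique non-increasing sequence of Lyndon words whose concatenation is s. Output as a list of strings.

emit factor 1: 'ac' (i=0, period=2)
emit factor 2: 'abbbacacbbacccbccccacbcccc' (i=2, period=26)
emit factor 3: 'abac' (i=28, period=4)

["ac", "abbbacacbbacccbccccacbcccc", "abac"]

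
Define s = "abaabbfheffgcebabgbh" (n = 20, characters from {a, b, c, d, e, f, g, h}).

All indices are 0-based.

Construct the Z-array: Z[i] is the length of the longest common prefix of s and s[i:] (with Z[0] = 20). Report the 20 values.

Z[0]=20
i=1: i≥r, start 0; Z[1]=0
i=2: i≥r, start 0; Z[2]=1 extend→box=[2,3)
i=3: i≥r, start 0; Z[3]=2 extend→box=[3,5)
i=4: min(r-i=1, Z[1]=0)=0; Z[4]=0
i=5: i≥r, start 0; Z[5]=0
i=6: i≥r, start 0; Z[6]=0
i=7: i≥r, start 0; Z[7]=0
i=8: i≥r, start 0; Z[8]=0
i=9: i≥r, start 0; Z[9]=0
i=10: i≥r, start 0; Z[10]=0
i=11: i≥r, start 0; Z[11]=0
i=12: i≥r, start 0; Z[12]=0
i=13: i≥r, start 0; Z[13]=0
i=14: i≥r, start 0; Z[14]=0
i=15: i≥r, start 0; Z[15]=2 extend→box=[15,17)
i=16: min(r-i=1, Z[1]=0)=0; Z[16]=0
i=17: i≥r, start 0; Z[17]=0
i=18: i≥r, start 0; Z[18]=0
i=19: i≥r, start 0; Z[19]=0

[20, 0, 1, 2, 0, 0, 0, 0, 0, 0, 0, 0, 0, 0, 0, 2, 0, 0, 0, 0]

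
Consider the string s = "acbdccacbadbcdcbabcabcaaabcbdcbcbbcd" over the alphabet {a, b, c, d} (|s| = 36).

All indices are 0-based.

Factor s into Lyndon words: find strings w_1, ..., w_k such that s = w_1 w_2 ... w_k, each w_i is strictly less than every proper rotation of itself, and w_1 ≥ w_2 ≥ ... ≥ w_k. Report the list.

emit factor 1: 'acbdcc' (i=0, period=6)
emit factor 2: 'acbadbcdcb' (i=6, period=10)
emit factor 3: 'abc' (i=16, period=3)
emit factor 4: 'abc' (i=19, period=3)
emit factor 5: 'aaabcbdcbcbbcd' (i=22, period=14)

["acbdcc", "acbadbcdcb", "abc", "abc", "aaabcbdcbcbbcd"]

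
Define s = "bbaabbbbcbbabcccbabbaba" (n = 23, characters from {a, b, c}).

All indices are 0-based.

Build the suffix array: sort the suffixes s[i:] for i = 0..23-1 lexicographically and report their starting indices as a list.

rank→(start, suffix):
  0 → (22, 'a')
  1 → (2, 'aabbbbcbbabcccbabbaba')
  2 → (20, 'aba')
  3 → (17, 'abbaba')
  4 → (3, 'abbbbcbbabcccbabbaba')
  5 → (11, 'abcccbabbaba')
  6 → (21, 'ba')
  7 → (1, 'baabbbbcbbabcccbabbaba')
  8 → (19, 'baba')
  9 → (16, 'babbaba')
  10 → (10, 'babcccbabbaba')
  11 → (0, 'bbaabbbbcbbabcccbabbaba')
  12 → (18, 'bbaba')
  13 → (9, 'bbabcccbabbaba')
  14 → (4, 'bbbbcbbabcccbabbaba')
  15 → (5, 'bbbcbbabcccbabbaba')
  16 → (6, 'bbcbbabcccbabbaba')
  17 → (7, 'bcbbabcccbabbaba')
  18 → (12, 'bcccbabbaba')
  19 → (15, 'cbabbaba')
  20 → (8, 'cbbabcccbabbaba')
  21 → (14, 'ccbabbaba')
  22 → (13, 'cccbabbaba')

[22, 2, 20, 17, 3, 11, 21, 1, 19, 16, 10, 0, 18, 9, 4, 5, 6, 7, 12, 15, 8, 14, 13]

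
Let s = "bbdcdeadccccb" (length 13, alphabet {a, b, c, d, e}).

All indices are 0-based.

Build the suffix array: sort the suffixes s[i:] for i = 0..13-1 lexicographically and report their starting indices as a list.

rank→(start, suffix):
  0 → (6, 'adccccb')
  1 → (12, 'b')
  2 → (0, 'bbdcdeadccccb')
  3 → (1, 'bdcdeadccccb')
  4 → (11, 'cb')
  5 → (10, 'ccb')
  6 → (9, 'cccb')
  7 → (8, 'ccccb')
  8 → (3, 'cdeadccccb')
  9 → (7, 'dccccb')
  10 → (2, 'dcdeadccccb')
  11 → (4, 'deadccccb')
  12 → (5, 'eadccccb')

[6, 12, 0, 1, 11, 10, 9, 8, 3, 7, 2, 4, 5]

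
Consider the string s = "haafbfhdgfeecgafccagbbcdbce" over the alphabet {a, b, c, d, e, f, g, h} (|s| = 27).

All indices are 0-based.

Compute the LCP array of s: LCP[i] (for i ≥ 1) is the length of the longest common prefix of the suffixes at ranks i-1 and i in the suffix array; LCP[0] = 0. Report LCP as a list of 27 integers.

rank | idx | suffix
   0 |   1 | aafbfhdgfeecgafccagbbcdbce
   1 |   2 | afbfhdgfeecgafccagbbcdbce
   2 |  14 | afccagbbcdbce
   3 |  18 | agbbcdbce
   4 |  20 | bbcdbce
   5 |  21 | bcdbce
   6 |  24 | bce
   7 |   4 | bfhdgfeecgafccagbbcdbce
   8 |  17 | cagbbcdbce
   9 |  16 | ccagbbcdbce
  10 |  22 | cdbce
  11 |  25 | ce
  12 |  12 | cgafccagbbcdbce
  13 |  23 | dbce
  14 |   7 | dgfeecgafccagbbcdbce
  15 |  26 | e
  16 |  11 | ecgafccagbbcdbce
  17 |  10 | eecgafccagbbcdbce
  18 |   3 | fbfhdgfeecgafccagbbcdbce
  19 |  15 | fccagbbcdbce
  20 |   9 | feecgafccagbbcdbce
  21 |   5 | fhdgfeecgafccagbbcdbce
  22 |  13 | gafccagbbcdbce
  23 |  19 | gbbcdbce
  24 |   8 | gfeecgafccagbbcdbce
  25 |   0 | haafbfhdgfeecgafccagbbcdbce
  26 |   6 | hdgfeecgafccagbbcdbce

SA = [1, 2, 14, 18, 20, 21, 24, 4, 17, 16, 22, 25, 12, 23, 7, 26, 11, 10, 3, 15, 9, 5, 13, 19, 8, 0, 6]
[i] adj suffixes → lcp
  [1] 1/2 → 1 ('a')
  [2] 2/14 → 2 ('af')
  [3] 14/18 → 1 ('a')
  [4] 18/20 → 0 ('')
  [5] 20/21 → 1 ('b')
  [6] 21/24 → 2 ('bc')
  [7] 24/4 → 1 ('b')
  [8] 4/17 → 0 ('')
  [9] 17/16 → 1 ('c')
  [10] 16/22 → 1 ('c')
  [11] 22/25 → 1 ('c')
  [12] 25/12 → 1 ('c')
  [13] 12/23 → 0 ('')
  [14] 23/7 → 1 ('d')
  [15] 7/26 → 0 ('')
  [16] 26/11 → 1 ('e')
  [17] 11/10 → 1 ('e')
  [18] 10/3 → 0 ('')
  [19] 3/15 → 1 ('f')
  [20] 15/9 → 1 ('f')
  [21] 9/5 → 1 ('f')
  [22] 5/13 → 0 ('')
  [23] 13/19 → 1 ('g')
  [24] 19/8 → 1 ('g')
  [25] 8/0 → 0 ('')
  [26] 0/6 → 1 ('h')

[0, 1, 2, 1, 0, 1, 2, 1, 0, 1, 1, 1, 1, 0, 1, 0, 1, 1, 0, 1, 1, 1, 0, 1, 1, 0, 1]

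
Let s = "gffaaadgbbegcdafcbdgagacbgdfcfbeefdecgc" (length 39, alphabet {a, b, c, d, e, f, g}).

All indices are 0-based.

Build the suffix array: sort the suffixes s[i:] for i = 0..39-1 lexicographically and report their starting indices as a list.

[3, 4, 22, 5, 14, 20, 8, 17, 30, 9, 24, 38, 16, 23, 12, 28, 36, 13, 34, 26, 18, 6, 35, 31, 32, 10, 2, 29, 15, 27, 33, 1, 21, 19, 7, 37, 11, 25, 0]

sorted suffixes:
  #0 SA[0]=3  'aaadgbbegcdafcbdgagacbgdfcfbeefdecgc'
  #1 SA[1]=4  'aadgbbegcdafcbdgagacbgdfcfbeefdecgc'
  #2 SA[2]=22  'acbgdfcfbeefdecgc'
  #3 SA[3]=5  'adgbbegcdafcbdgagacbgdfcfbeefdecgc'
  #4 SA[4]=14  'afcbdgagacbgdfcfbeefdecgc'
  #5 SA[5]=20  'agacbgdfcfbeefdecgc'
  #6 SA[6]=8  'bbegcdafcbdgagacbgdfcfbeefdecgc'
  #7 SA[7]=17  'bdgagacbgdfcfbeefdecgc'
  #8 SA[8]=30  'beefdecgc'
  #9 SA[9]=9  'begcdafcbdgagacbgdfcfbeefdecgc'
  #10 SA[10]=24  'bgdfcfbeefdecgc'
  #11 SA[11]=38  'c'
  #12 SA[12]=16  'cbdgagacbgdfcfbeefdecgc'
  #13 SA[13]=23  'cbgdfcfbeefdecgc'
  #14 SA[14]=12  'cdafcbdgagacbgdfcfbeefdecgc'
  #15 SA[15]=28  'cfbeefdecgc'
  #16 SA[16]=36  'cgc'
  #17 SA[17]=13  'dafcbdgagacbgdfcfbeefdecgc'
  #18 SA[18]=34  'decgc'
  #19 SA[19]=26  'dfcfbeefdecgc'
  #20 SA[20]=18  'dgagacbgdfcfbeefdecgc'
  #21 SA[21]=6  'dgbbegcdafcbdgagacbgdfcfbeefdecgc'
  #22 SA[22]=35  'ecgc'
  #23 SA[23]=31  'eefdecgc'
  #24 SA[24]=32  'efdecgc'
  #25 SA[25]=10  'egcdafcbdgagacbgdfcfbeefdecgc'
  #26 SA[26]=2  'faaadgbbegcdafcbdgagacbgdfcfbeefdecgc'
  #27 SA[27]=29  'fbeefdecgc'
  #28 SA[28]=15  'fcbdgagacbgdfcfbeefdecgc'
  #29 SA[29]=27  'fcfbeefdecgc'
  #30 SA[30]=33  'fdecgc'
  #31 SA[31]=1  'ffaaadgbbegcdafcbdgagacbgdfcfbeefdecgc'
  #32 SA[32]=21  'gacbgdfcfbeefdecgc'
  #33 SA[33]=19  'gagacbgdfcfbeefdecgc'
  #34 SA[34]=7  'gbbegcdafcbdgagacbgdfcfbeefdecgc'
  #35 SA[35]=37  'gc'
  #36 SA[36]=11  'gcdafcbdgagacbgdfcfbeefdecgc'
  #37 SA[37]=25  'gdfcfbeefdecgc'
  #38 SA[38]=0  'gffaaadgbbegcdafcbdgagacbgdfcfbeefdecgc'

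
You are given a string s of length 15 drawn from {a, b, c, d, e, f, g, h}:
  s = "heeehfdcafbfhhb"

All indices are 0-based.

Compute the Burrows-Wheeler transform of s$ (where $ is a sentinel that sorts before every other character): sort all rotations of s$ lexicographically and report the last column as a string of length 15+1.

rank  rotation          last
    0  $heeehfdcafbfhhb  b
    1  afbfhhb$heeehfdc  c
    2  b$heeehfdcafbfhh  h
    3  bfhhb$heeehfdcaf  f
    4  cafbfhhb$heeehfd  d
    5  dcafbfhhb$heeehf  f
    6  eeehfdcafbfhhb$h  h
    7  eehfdcafbfhhb$he  e
    8  ehfdcafbfhhb$hee  e
    9  fbfhhb$heeehfdca  a
   10  fdcafbfhhb$heeeh  h
   11  fhhb$heeehfdcafb  b
   12  hb$heeehfdcafbfh  h
   13  heeehfdcafbfhhb$  $
   14  hfdcafbfhhb$heee  e
   15  hhb$heeehfdcafbf  f

bchfdfheeahbh$ef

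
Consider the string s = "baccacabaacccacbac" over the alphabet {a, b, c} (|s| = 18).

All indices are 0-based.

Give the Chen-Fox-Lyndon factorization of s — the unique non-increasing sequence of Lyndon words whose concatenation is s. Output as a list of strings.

emit factor 1: 'b' (i=0, period=1)
emit factor 2: 'acc' (i=1, period=3)
emit factor 3: 'ac' (i=4, period=2)
emit factor 4: 'ab' (i=6, period=2)
emit factor 5: 'aacccacbac' (i=8, period=10)

["b", "acc", "ac", "ab", "aacccacbac"]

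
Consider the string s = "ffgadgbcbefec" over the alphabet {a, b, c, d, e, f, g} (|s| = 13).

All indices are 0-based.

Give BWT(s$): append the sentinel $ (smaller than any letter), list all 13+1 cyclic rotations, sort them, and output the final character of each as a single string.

rank  rotation        last
    0  $ffgadgbcbefec  c
    1  adgbcbefec$ffg  g
    2  bcbefec$ffgadg  g
    3  befec$ffgadgbc  c
    4  c$ffgadgbcbefe  e
    5  cbefec$ffgadgb  b
    6  dgbcbefec$ffga  a
    7  ec$ffgadgbcbef  f
    8  efec$ffgadgbcb  b
    9  fec$ffgadgbcbe  e
   10  ffgadgbcbefec$  $
   11  fgadgbcbefec$f  f
   12  gadgbcbefec$ff  f
   13  gbcbefec$ffgad  d

cggcebafbe$ffd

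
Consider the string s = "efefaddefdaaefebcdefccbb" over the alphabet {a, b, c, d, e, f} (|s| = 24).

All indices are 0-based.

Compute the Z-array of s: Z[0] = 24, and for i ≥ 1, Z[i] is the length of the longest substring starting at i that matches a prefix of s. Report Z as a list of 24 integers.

Z[0]=24
i=1: outside box; Z[1]=0
i=2: outside box; Z[2]=2 extend→box=[2,4)
i=3: min(r-i=1, Z[1]=0)=0; Z[3]=0
i=4: outside box; Z[4]=0
i=5: outside box; Z[5]=0
i=6: outside box; Z[6]=0
i=7: outside box; Z[7]=2 extend→box=[7,9)
i=8: min(r-i=1, Z[1]=0)=0; Z[8]=0
i=9: outside box; Z[9]=0
i=10: outside box; Z[10]=0
i=11: outside box; Z[11]=0
i=12: outside box; Z[12]=3 extend→box=[12,15)
i=13: min(r-i=2, Z[1]=0)=0; Z[13]=0
i=14: min(r-i=1, Z[2]=2)=1; Z[14]=1
i=15: outside box; Z[15]=0
i=16: outside box; Z[16]=0
i=17: outside box; Z[17]=0
i=18: outside box; Z[18]=2 extend→box=[18,20)
i=19: min(r-i=1, Z[1]=0)=0; Z[19]=0
i=20: outside box; Z[20]=0
i=21: outside box; Z[21]=0
i=22: outside box; Z[22]=0
i=23: outside box; Z[23]=0

[24, 0, 2, 0, 0, 0, 0, 2, 0, 0, 0, 0, 3, 0, 1, 0, 0, 0, 2, 0, 0, 0, 0, 0]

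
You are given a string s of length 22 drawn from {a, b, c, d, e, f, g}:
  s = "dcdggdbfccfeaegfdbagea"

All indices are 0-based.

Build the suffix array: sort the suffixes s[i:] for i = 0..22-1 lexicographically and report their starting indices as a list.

[21, 12, 18, 17, 6, 8, 1, 9, 16, 5, 0, 2, 20, 11, 13, 7, 15, 10, 4, 19, 14, 3]

rank | idx | suffix
   0 |  21 | a
   1 |  12 | aegfdbagea
   2 |  18 | agea
   3 |  17 | bagea
   4 |   6 | bfccfeaegfdbagea
   5 |   8 | ccfeaegfdbagea
   6 |   1 | cdggdbfccfeaegfdbagea
   7 |   9 | cfeaegfdbagea
   8 |  16 | dbagea
   9 |   5 | dbfccfeaegfdbagea
  10 |   0 | dcdggdbfccfeaegfdbagea
  11 |   2 | dggdbfccfeaegfdbagea
  12 |  20 | ea
  13 |  11 | eaegfdbagea
  14 |  13 | egfdbagea
  15 |   7 | fccfeaegfdbagea
  16 |  15 | fdbagea
  17 |  10 | feaegfdbagea
  18 |   4 | gdbfccfeaegfdbagea
  19 |  19 | gea
  20 |  14 | gfdbagea
  21 |   3 | ggdbfccfeaegfdbagea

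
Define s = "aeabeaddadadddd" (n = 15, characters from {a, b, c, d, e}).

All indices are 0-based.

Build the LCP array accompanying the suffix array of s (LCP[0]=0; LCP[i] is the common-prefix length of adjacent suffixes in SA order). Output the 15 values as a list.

sorted suffixes:
  #0 SA[0]=2  'abeaddadadddd'
  #1 SA[1]=8  'adadddd'
  #2 SA[2]=5  'addadadddd'
  #3 SA[3]=10  'adddd'
  #4 SA[4]=0  'aeabeaddadadddd'
  #5 SA[5]=3  'beaddadadddd'
  #6 SA[6]=14  'd'
  #7 SA[7]=7  'dadadddd'
  #8 SA[8]=9  'dadddd'
  #9 SA[9]=13  'dd'
  #10 SA[10]=6  'ddadadddd'
  #11 SA[11]=12  'ddd'
  #12 SA[12]=11  'dddd'
  #13 SA[13]=1  'eabeaddadadddd'
  #14 SA[14]=4  'eaddadadddd'

SA = [2, 8, 5, 10, 0, 3, 14, 7, 9, 13, 6, 12, 11, 1, 4]
rank  pair      lcp
   1  s[2:],s[8:]  1  'a'
   2  s[8:],s[5:]  2  'ad'
   3  s[5:],s[10:]  3  'add'
   4  s[10:],s[0:]  1  'a'
   5  s[0:],s[3:]  0  ''
   6  s[3:],s[14:]  0  ''
   7  s[14:],s[7:]  1  'd'
   8  s[7:],s[9:]  3  'dad'
   9  s[9:],s[13:]  1  'd'
  10  s[13:],s[6:]  2  'dd'
  11  s[6:],s[12:]  2  'dd'
  12  s[12:],s[11:]  3  'ddd'
  13  s[11:],s[1:]  0  ''
  14  s[1:],s[4:]  2  'ea'

[0, 1, 2, 3, 1, 0, 0, 1, 3, 1, 2, 2, 3, 0, 2]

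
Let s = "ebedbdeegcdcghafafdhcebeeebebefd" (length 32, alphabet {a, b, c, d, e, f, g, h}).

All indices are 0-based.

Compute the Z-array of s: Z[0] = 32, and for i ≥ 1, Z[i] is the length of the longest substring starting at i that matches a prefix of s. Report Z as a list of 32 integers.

[32, 0, 1, 0, 0, 0, 1, 1, 0, 0, 0, 0, 0, 0, 0, 0, 0, 0, 0, 0, 0, 3, 0, 1, 1, 3, 0, 3, 0, 1, 0, 0]

Z[0]=32
i=1: fresh scan; Z[1]=0
i=2: fresh scan; Z[2]=1 grow→box=[2,3)
i=3: fresh scan; Z[3]=0
i=4: fresh scan; Z[4]=0
i=5: fresh scan; Z[5]=0
i=6: fresh scan; Z[6]=1 grow→box=[6,7)
i=7: fresh scan; Z[7]=1 grow→box=[7,8)
i=8: fresh scan; Z[8]=0
i=9: fresh scan; Z[9]=0
i=10: fresh scan; Z[10]=0
i=11: fresh scan; Z[11]=0
i=12: fresh scan; Z[12]=0
i=13: fresh scan; Z[13]=0
i=14: fresh scan; Z[14]=0
i=15: fresh scan; Z[15]=0
i=16: fresh scan; Z[16]=0
i=17: fresh scan; Z[17]=0
i=18: fresh scan; Z[18]=0
i=19: fresh scan; Z[19]=0
i=20: fresh scan; Z[20]=0
i=21: fresh scan; Z[21]=3 grow→box=[21,24)
i=22: min(r-i=2, Z[1]=0)=0; Z[22]=0
i=23: min(r-i=1, Z[2]=1)=1; Z[23]=1
i=24: fresh scan; Z[24]=1 grow→box=[24,25)
i=25: fresh scan; Z[25]=3 grow→box=[25,28)
i=26: min(r-i=2, Z[1]=0)=0; Z[26]=0
i=27: min(r-i=1, Z[2]=1)=1; Z[27]=3 grow→box=[27,30)
i=28: min(r-i=2, Z[1]=0)=0; Z[28]=0
i=29: min(r-i=1, Z[2]=1)=1; Z[29]=1
i=30: fresh scan; Z[30]=0
i=31: fresh scan; Z[31]=0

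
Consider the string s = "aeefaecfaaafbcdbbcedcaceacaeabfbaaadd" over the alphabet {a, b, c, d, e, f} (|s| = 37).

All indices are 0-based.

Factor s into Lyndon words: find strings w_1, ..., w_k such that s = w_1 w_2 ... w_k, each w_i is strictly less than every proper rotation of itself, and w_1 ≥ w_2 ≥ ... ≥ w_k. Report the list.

emit factor 1: 'aeef' (i=0, period=4)
emit factor 2: 'aecf' (i=4, period=4)
emit factor 3: 'aaafbcdbbcedcaceacaeabfb' (i=8, period=24)
emit factor 4: 'aaadd' (i=32, period=5)

["aeef", "aecf", "aaafbcdbbcedcaceacaeabfb", "aaadd"]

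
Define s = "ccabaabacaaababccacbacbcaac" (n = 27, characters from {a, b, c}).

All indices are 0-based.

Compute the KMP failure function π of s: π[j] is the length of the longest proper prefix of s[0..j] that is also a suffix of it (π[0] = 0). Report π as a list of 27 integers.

π[0] = 0
j=1 s[j]='c': π[1]=1 (border 'c')
j=2 s[j]='a': k: 1→0; π[2]=0 (border '')
j=3 s[j]='b': π[3]=0 (border '')
j=4 s[j]='a': π[4]=0 (border '')
j=5 s[j]='a': π[5]=0 (border '')
j=6 s[j]='b': π[6]=0 (border '')
j=7 s[j]='a': π[7]=0 (border '')
j=8 s[j]='c': π[8]=1 (border 'c')
j=9 s[j]='a': k: 1→0; π[9]=0 (border '')
j=10 s[j]='a': π[10]=0 (border '')
j=11 s[j]='a': π[11]=0 (border '')
j=12 s[j]='b': π[12]=0 (border '')
j=13 s[j]='a': π[13]=0 (border '')
j=14 s[j]='b': π[14]=0 (border '')
j=15 s[j]='c': π[15]=1 (border 'c')
j=16 s[j]='c': π[16]=2 (border 'cc')
j=17 s[j]='a': π[17]=3 (border 'cca')
j=18 s[j]='c': k: 3→0; π[18]=1 (border 'c')
j=19 s[j]='b': k: 1→0; π[19]=0 (border '')
j=20 s[j]='a': π[20]=0 (border '')
j=21 s[j]='c': π[21]=1 (border 'c')
j=22 s[j]='b': k: 1→0; π[22]=0 (border '')
j=23 s[j]='c': π[23]=1 (border 'c')
j=24 s[j]='a': k: 1→0; π[24]=0 (border '')
j=25 s[j]='a': π[25]=0 (border '')
j=26 s[j]='c': π[26]=1 (border 'c')

[0, 1, 0, 0, 0, 0, 0, 0, 1, 0, 0, 0, 0, 0, 0, 1, 2, 3, 1, 0, 0, 1, 0, 1, 0, 0, 1]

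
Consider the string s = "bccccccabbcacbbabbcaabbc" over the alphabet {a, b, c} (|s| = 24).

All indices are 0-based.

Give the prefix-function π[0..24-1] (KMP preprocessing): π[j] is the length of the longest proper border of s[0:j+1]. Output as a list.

[0, 0, 0, 0, 0, 0, 0, 0, 1, 1, 2, 0, 0, 1, 1, 0, 1, 1, 2, 0, 0, 1, 1, 2]

π[0] = 0
j=1 s[j]='c': π[1]=0 (border '')
j=2 s[j]='c': π[2]=0 (border '')
j=3 s[j]='c': π[3]=0 (border '')
j=4 s[j]='c': π[4]=0 (border '')
j=5 s[j]='c': π[5]=0 (border '')
j=6 s[j]='c': π[6]=0 (border '')
j=7 s[j]='a': π[7]=0 (border '')
j=8 s[j]='b': π[8]=1 (border 'b')
j=9 s[j]='b': k: 1→0; π[9]=1 (border 'b')
j=10 s[j]='c': π[10]=2 (border 'bc')
j=11 s[j]='a': k: 2→0; π[11]=0 (border '')
j=12 s[j]='c': π[12]=0 (border '')
j=13 s[j]='b': π[13]=1 (border 'b')
j=14 s[j]='b': k: 1→0; π[14]=1 (border 'b')
j=15 s[j]='a': k: 1→0; π[15]=0 (border '')
j=16 s[j]='b': π[16]=1 (border 'b')
j=17 s[j]='b': k: 1→0; π[17]=1 (border 'b')
j=18 s[j]='c': π[18]=2 (border 'bc')
j=19 s[j]='a': k: 2→0; π[19]=0 (border '')
j=20 s[j]='a': π[20]=0 (border '')
j=21 s[j]='b': π[21]=1 (border 'b')
j=22 s[j]='b': k: 1→0; π[22]=1 (border 'b')
j=23 s[j]='c': π[23]=2 (border 'bc')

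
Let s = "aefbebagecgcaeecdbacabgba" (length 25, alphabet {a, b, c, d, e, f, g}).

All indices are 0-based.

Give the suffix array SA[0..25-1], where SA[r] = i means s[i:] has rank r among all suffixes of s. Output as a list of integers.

rank→(start, suffix):
  0 → (24, 'a')
  1 → (20, 'abgba')
  2 → (18, 'acabgba')
  3 → (12, 'aeecdbacabgba')
  4 → (0, 'aefbebagecgcaeecdbacabgba')
  5 → (6, 'agecgcaeecdbacabgba')
  6 → (23, 'ba')
  7 → (17, 'bacabgba')
  8 → (5, 'bagecgcaeecdbacabgba')
  9 → (3, 'bebagecgcaeecdbacabgba')
  10 → (21, 'bgba')
  11 → (19, 'cabgba')
  12 → (11, 'caeecdbacabgba')
  13 → (15, 'cdbacabgba')
  14 → (9, 'cgcaeecdbacabgba')
  15 → (16, 'dbacabgba')
  16 → (4, 'ebagecgcaeecdbacabgba')
  17 → (14, 'ecdbacabgba')
  18 → (8, 'ecgcaeecdbacabgba')
  19 → (13, 'eecdbacabgba')
  20 → (1, 'efbebagecgcaeecdbacabgba')
  21 → (2, 'fbebagecgcaeecdbacabgba')
  22 → (22, 'gba')
  23 → (10, 'gcaeecdbacabgba')
  24 → (7, 'gecgcaeecdbacabgba')

[24, 20, 18, 12, 0, 6, 23, 17, 5, 3, 21, 19, 11, 15, 9, 16, 4, 14, 8, 13, 1, 2, 22, 10, 7]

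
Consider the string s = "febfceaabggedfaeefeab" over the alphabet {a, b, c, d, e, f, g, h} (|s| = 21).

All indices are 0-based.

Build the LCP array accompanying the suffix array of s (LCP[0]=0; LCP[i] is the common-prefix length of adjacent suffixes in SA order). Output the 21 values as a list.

[0, 1, 2, 1, 0, 1, 1, 0, 0, 0, 2, 1, 1, 1, 1, 0, 1, 1, 2, 0, 1]

rank→(start, suffix):
  0 → (6, 'aabggedfaeefeab')
  1 → (19, 'ab')
  2 → (7, 'abggedfaeefeab')
  3 → (14, 'aeefeab')
  4 → (20, 'b')
  5 → (2, 'bfceaabggedfaeefeab')
  6 → (8, 'bggedfaeefeab')
  7 → (4, 'ceaabggedfaeefeab')
  8 → (12, 'dfaeefeab')
  9 → (5, 'eaabggedfaeefeab')
  10 → (18, 'eab')
  11 → (1, 'ebfceaabggedfaeefeab')
  12 → (11, 'edfaeefeab')
  13 → (15, 'eefeab')
  14 → (16, 'efeab')
  15 → (13, 'faeefeab')
  16 → (3, 'fceaabggedfaeefeab')
  17 → (17, 'feab')
  18 → (0, 'febfceaabggedfaeefeab')
  19 → (10, 'gedfaeefeab')
  20 → (9, 'ggedfaeefeab')

SA = [6, 19, 7, 14, 20, 2, 8, 4, 12, 5, 18, 1, 11, 15, 16, 13, 3, 17, 0, 10, 9]
rank  pair      lcp
   1  s[6:],s[19:]  1  'a'
   2  s[19:],s[7:]  2  'ab'
   3  s[7:],s[14:]  1  'a'
   4  s[14:],s[20:]  0  ''
   5  s[20:],s[2:]  1  'b'
   6  s[2:],s[8:]  1  'b'
   7  s[8:],s[4:]  0  ''
   8  s[4:],s[12:]  0  ''
   9  s[12:],s[5:]  0  ''
  10  s[5:],s[18:]  2  'ea'
  11  s[18:],s[1:]  1  'e'
  12  s[1:],s[11:]  1  'e'
  13  s[11:],s[15:]  1  'e'
  14  s[15:],s[16:]  1  'e'
  15  s[16:],s[13:]  0  ''
  16  s[13:],s[3:]  1  'f'
  17  s[3:],s[17:]  1  'f'
  18  s[17:],s[0:]  2  'fe'
  19  s[0:],s[10:]  0  ''
  20  s[10:],s[9:]  1  'g'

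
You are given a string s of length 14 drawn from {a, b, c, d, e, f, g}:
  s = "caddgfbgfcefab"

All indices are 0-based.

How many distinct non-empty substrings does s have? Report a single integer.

97

rank→(start, suffix):
  0 → (12, 'ab')
  1 → (1, 'addgfbgfcefab')
  2 → (13, 'b')
  3 → (6, 'bgfcefab')
  4 → (0, 'caddgfbgfcefab')
  5 → (9, 'cefab')
  6 → (2, 'ddgfbgfcefab')
  7 → (3, 'dgfbgfcefab')
  8 → (10, 'efab')
  9 → (11, 'fab')
  10 → (5, 'fbgfcefab')
  11 → (8, 'fcefab')
  12 → (4, 'gfbgfcefab')
  13 → (7, 'gfcefab')

SA = [12, 1, 13, 6, 0, 9, 2, 3, 10, 11, 5, 8, 4, 7]
rank  pair      lcp
   1  s[12:],s[1:]  1  'a'
   2  s[1:],s[13:]  0  ''
   3  s[13:],s[6:]  1  'b'
   4  s[6:],s[0:]  0  ''
   5  s[0:],s[9:]  1  'c'
   6  s[9:],s[2:]  0  ''
   7  s[2:],s[3:]  1  'd'
   8  s[3:],s[10:]  0  ''
   9  s[10:],s[11:]  0  ''
  10  s[11:],s[5:]  1  'f'
  11  s[5:],s[8:]  1  'f'
  12  s[8:],s[4:]  0  ''
  13  s[4:],s[7:]  2  'gf'

n(n+1)/2 = 14·15/2 = 105
Σ LCP = 0 + 1 + 0 + 1 + 0 + 1 + 0 + 1 + 0 + 0 + 1 + 1 + 0 + 2 = 8
distinct = 105 − 8 = 97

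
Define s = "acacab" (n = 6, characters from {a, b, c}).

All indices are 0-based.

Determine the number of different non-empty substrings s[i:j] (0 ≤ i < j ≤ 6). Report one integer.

15

rank→(start, suffix):
  0 → (4, 'ab')
  1 → (2, 'acab')
  2 → (0, 'acacab')
  3 → (5, 'b')
  4 → (3, 'cab')
  5 → (1, 'cacab')

SA = [4, 2, 0, 5, 3, 1]
rank  pair      lcp
   1  s[4:],s[2:]  1  'a'
   2  s[2:],s[0:]  3  'aca'
   3  s[0:],s[5:]  0  ''
   4  s[5:],s[3:]  0  ''
   5  s[3:],s[1:]  2  'ca'

n(n+1)/2 = 6·7/2 = 21
Σ LCP = 0 + 1 + 3 + 0 + 0 + 2 = 6
distinct = 21 − 6 = 15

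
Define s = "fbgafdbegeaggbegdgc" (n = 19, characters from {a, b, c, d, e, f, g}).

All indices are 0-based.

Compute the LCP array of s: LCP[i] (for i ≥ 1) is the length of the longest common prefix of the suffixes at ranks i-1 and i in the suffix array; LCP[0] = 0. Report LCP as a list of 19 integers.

[0, 1, 0, 3, 1, 0, 0, 1, 0, 1, 2, 0, 1, 0, 1, 1, 1, 1, 1]

rank→(start, suffix):
  0 → (3, 'afdbegeaggbegdgc')
  1 → (10, 'aggbegdgc')
  2 → (13, 'begdgc')
  3 → (6, 'begeaggbegdgc')
  4 → (1, 'bgafdbegeaggbegdgc')
  5 → (18, 'c')
  6 → (5, 'dbegeaggbegdgc')
  7 → (16, 'dgc')
  8 → (9, 'eaggbegdgc')
  9 → (14, 'egdgc')
  10 → (7, 'egeaggbegdgc')
  11 → (0, 'fbgafdbegeaggbegdgc')
  12 → (4, 'fdbegeaggbegdgc')
  13 → (2, 'gafdbegeaggbegdgc')
  14 → (12, 'gbegdgc')
  15 → (17, 'gc')
  16 → (15, 'gdgc')
  17 → (8, 'geaggbegdgc')
  18 → (11, 'ggbegdgc')

SA = [3, 10, 13, 6, 1, 18, 5, 16, 9, 14, 7, 0, 4, 2, 12, 17, 15, 8, 11]
i: (SA[i-1],SA[i]) lcp shared
  1: (3,10) 1 'a'
  2: (10,13) 0 ''
  3: (13,6) 3 'beg'
  4: (6,1) 1 'b'
  5: (1,18) 0 ''
  6: (18,5) 0 ''
  7: (5,16) 1 'd'
  8: (16,9) 0 ''
  9: (9,14) 1 'e'
  10: (14,7) 2 'eg'
  11: (7,0) 0 ''
  12: (0,4) 1 'f'
  13: (4,2) 0 ''
  14: (2,12) 1 'g'
  15: (12,17) 1 'g'
  16: (17,15) 1 'g'
  17: (15,8) 1 'g'
  18: (8,11) 1 'g'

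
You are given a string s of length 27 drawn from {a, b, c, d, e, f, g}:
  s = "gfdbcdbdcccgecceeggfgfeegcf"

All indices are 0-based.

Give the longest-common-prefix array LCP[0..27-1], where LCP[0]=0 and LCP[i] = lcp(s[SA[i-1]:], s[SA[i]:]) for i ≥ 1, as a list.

rank | idx | suffix
   0 |   3 | bcdbdcccgecceeggfgfeegcf
   1 |   6 | bdcccgecceeggfgfeegcf
   2 |   8 | cccgecceeggfgfeegcf
   3 |  13 | cceeggfgfeegcf
   4 |   9 | ccgecceeggfgfeegcf
   5 |   4 | cdbdcccgecceeggfgfeegcf
   6 |  14 | ceeggfgfeegcf
   7 |  25 | cf
   8 |  10 | cgecceeggfgfeegcf
   9 |   2 | dbcdbdcccgecceeggfgfeegcf
  10 |   5 | dbdcccgecceeggfgfeegcf
  11 |   7 | dcccgecceeggfgfeegcf
  12 |  12 | ecceeggfgfeegcf
  13 |  22 | eegcf
  14 |  15 | eeggfgfeegcf
  15 |  23 | egcf
  16 |  16 | eggfgfeegcf
  17 |  26 | f
  18 |   1 | fdbcdbdcccgecceeggfgfeegcf
  19 |  21 | feegcf
  20 |  19 | fgfeegcf
  21 |  24 | gcf
  22 |  11 | gecceeggfgfeegcf
  23 |   0 | gfdbcdbdcccgecceeggfgfeegcf
  24 |  20 | gfeegcf
  25 |  18 | gfgfeegcf
  26 |  17 | ggfgfeegcf

SA = [3, 6, 8, 13, 9, 4, 14, 25, 10, 2, 5, 7, 12, 22, 15, 23, 16, 26, 1, 21, 19, 24, 11, 0, 20, 18, 17]
rank  pair      lcp
   1  s[3:],s[6:]  1  'b'
   2  s[6:],s[8:]  0  ''
   3  s[8:],s[13:]  2  'cc'
   4  s[13:],s[9:]  2  'cc'
   5  s[9:],s[4:]  1  'c'
   6  s[4:],s[14:]  1  'c'
   7  s[14:],s[25:]  1  'c'
   8  s[25:],s[10:]  1  'c'
   9  s[10:],s[2:]  0  ''
  10  s[2:],s[5:]  2  'db'
  11  s[5:],s[7:]  1  'd'
  12  s[7:],s[12:]  0  ''
  13  s[12:],s[22:]  1  'e'
  14  s[22:],s[15:]  3  'eeg'
  15  s[15:],s[23:]  1  'e'
  16  s[23:],s[16:]  2  'eg'
  17  s[16:],s[26:]  0  ''
  18  s[26:],s[1:]  1  'f'
  19  s[1:],s[21:]  1  'f'
  20  s[21:],s[19:]  1  'f'
  21  s[19:],s[24:]  0  ''
  22  s[24:],s[11:]  1  'g'
  23  s[11:],s[0:]  1  'g'
  24  s[0:],s[20:]  2  'gf'
  25  s[20:],s[18:]  2  'gf'
  26  s[18:],s[17:]  1  'g'

[0, 1, 0, 2, 2, 1, 1, 1, 1, 0, 2, 1, 0, 1, 3, 1, 2, 0, 1, 1, 1, 0, 1, 1, 2, 2, 1]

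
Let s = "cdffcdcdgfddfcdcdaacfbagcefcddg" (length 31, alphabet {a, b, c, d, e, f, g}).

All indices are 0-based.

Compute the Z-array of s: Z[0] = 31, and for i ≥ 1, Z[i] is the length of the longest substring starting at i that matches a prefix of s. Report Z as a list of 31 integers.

Z[0]=31
i=1: i≥r, start 0; Z[1]=0
i=2: i≥r, start 0; Z[2]=0
i=3: i≥r, start 0; Z[3]=0
i=4: i≥r, start 0; Z[4]=2 extend→box=[4,6)
i=5: min(r-i=1, Z[1]=0)=0; Z[5]=0
i=6: i≥r, start 0; Z[6]=2 extend→box=[6,8)
i=7: min(r-i=1, Z[1]=0)=0; Z[7]=0
i=8: i≥r, start 0; Z[8]=0
i=9: i≥r, start 0; Z[9]=0
i=10: i≥r, start 0; Z[10]=0
i=11: i≥r, start 0; Z[11]=0
i=12: i≥r, start 0; Z[12]=0
i=13: i≥r, start 0; Z[13]=2 extend→box=[13,15)
i=14: min(r-i=1, Z[1]=0)=0; Z[14]=0
i=15: i≥r, start 0; Z[15]=2 extend→box=[15,17)
i=16: min(r-i=1, Z[1]=0)=0; Z[16]=0
i=17: i≥r, start 0; Z[17]=0
i=18: i≥r, start 0; Z[18]=0
i=19: i≥r, start 0; Z[19]=1 extend→box=[19,20)
i=20: i≥r, start 0; Z[20]=0
i=21: i≥r, start 0; Z[21]=0
i=22: i≥r, start 0; Z[22]=0
i=23: i≥r, start 0; Z[23]=0
i=24: i≥r, start 0; Z[24]=1 extend→box=[24,25)
i=25: i≥r, start 0; Z[25]=0
i=26: i≥r, start 0; Z[26]=0
i=27: i≥r, start 0; Z[27]=2 extend→box=[27,29)
i=28: min(r-i=1, Z[1]=0)=0; Z[28]=0
i=29: i≥r, start 0; Z[29]=0
i=30: i≥r, start 0; Z[30]=0

[31, 0, 0, 0, 2, 0, 2, 0, 0, 0, 0, 0, 0, 2, 0, 2, 0, 0, 0, 1, 0, 0, 0, 0, 1, 0, 0, 2, 0, 0, 0]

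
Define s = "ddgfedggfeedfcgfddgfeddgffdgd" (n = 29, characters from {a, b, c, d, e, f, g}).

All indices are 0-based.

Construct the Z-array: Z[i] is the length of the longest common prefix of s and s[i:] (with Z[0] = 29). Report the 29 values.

Z[0]=29
i=1: outside box; Z[1]=1 grow→box=[1,2)
i=2: outside box; Z[2]=0
i=3: outside box; Z[3]=0
i=4: outside box; Z[4]=0
i=5: outside box; Z[5]=1 grow→box=[5,6)
i=6: outside box; Z[6]=0
i=7: outside box; Z[7]=0
i=8: outside box; Z[8]=0
i=9: outside box; Z[9]=0
i=10: outside box; Z[10]=0
i=11: outside box; Z[11]=1 grow→box=[11,12)
i=12: outside box; Z[12]=0
i=13: outside box; Z[13]=0
i=14: outside box; Z[14]=0
i=15: outside box; Z[15]=0
i=16: outside box; Z[16]=6 grow→box=[16,22)
i=17: min(r-i=5, Z[1]=1)=1; Z[17]=1
i=18: min(r-i=4, Z[2]=0)=0; Z[18]=0
i=19: min(r-i=3, Z[3]=0)=0; Z[19]=0
i=20: min(r-i=2, Z[4]=0)=0; Z[20]=0
i=21: min(r-i=1, Z[5]=1)=1; Z[21]=4 grow→box=[21,25)
i=22: min(r-i=3, Z[1]=1)=1; Z[22]=1
i=23: min(r-i=2, Z[2]=0)=0; Z[23]=0
i=24: min(r-i=1, Z[3]=0)=0; Z[24]=0
i=25: outside box; Z[25]=0
i=26: outside box; Z[26]=1 grow→box=[26,27)
i=27: outside box; Z[27]=0
i=28: outside box; Z[28]=1 grow→box=[28,29)

[29, 1, 0, 0, 0, 1, 0, 0, 0, 0, 0, 1, 0, 0, 0, 0, 6, 1, 0, 0, 0, 4, 1, 0, 0, 0, 1, 0, 1]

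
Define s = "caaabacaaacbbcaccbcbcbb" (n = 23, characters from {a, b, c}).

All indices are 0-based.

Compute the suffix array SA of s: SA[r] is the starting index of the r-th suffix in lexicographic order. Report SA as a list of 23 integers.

rank | idx | suffix
   0 |   1 | aaabacaaacbbcaccbcbcbb
   1 |   7 | aaacbbcaccbcbcbb
   2 |   2 | aabacaaacbbcaccbcbcbb
   3 |   8 | aacbbcaccbcbcbb
   4 |   3 | abacaaacbbcaccbcbcbb
   5 |   5 | acaaacbbcaccbcbcbb
   6 |   9 | acbbcaccbcbcbb
   7 |  14 | accbcbcbb
   8 |  22 | b
   9 |   4 | bacaaacbbcaccbcbcbb
  10 |  21 | bb
  11 |  11 | bbcaccbcbcbb
  12 |  12 | bcaccbcbcbb
  13 |  19 | bcbb
  14 |  17 | bcbcbb
  15 |   0 | caaabacaaacbbcaccbcbcbb
  16 |   6 | caaacbbcaccbcbcbb
  17 |  13 | caccbcbcbb
  18 |  20 | cbb
  19 |  10 | cbbcaccbcbcbb
  20 |  18 | cbcbb
  21 |  16 | cbcbcbb
  22 |  15 | ccbcbcbb

[1, 7, 2, 8, 3, 5, 9, 14, 22, 4, 21, 11, 12, 19, 17, 0, 6, 13, 20, 10, 18, 16, 15]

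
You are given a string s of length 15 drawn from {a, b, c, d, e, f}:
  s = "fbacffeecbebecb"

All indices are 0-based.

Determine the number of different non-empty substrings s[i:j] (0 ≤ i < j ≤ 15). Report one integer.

106

rank | idx | suffix
   0 |   2 | acffeecbebecb
   1 |  14 | b
   2 |   1 | bacffeecbebecb
   3 |   9 | bebecb
   4 |  11 | becb
   5 |  13 | cb
   6 |   8 | cbebecb
   7 |   3 | cffeecbebecb
   8 |  10 | ebecb
   9 |  12 | ecb
  10 |   7 | ecbebecb
  11 |   6 | eecbebecb
  12 |   0 | fbacffeecbebecb
  13 |   5 | feecbebecb
  14 |   4 | ffeecbebecb

SA = [2, 14, 1, 9, 11, 13, 8, 3, 10, 12, 7, 6, 0, 5, 4]
[i] adj suffixes → lcp
  [1] 2/14 → 0 ('')
  [2] 14/1 → 1 ('b')
  [3] 1/9 → 1 ('b')
  [4] 9/11 → 2 ('be')
  [5] 11/13 → 0 ('')
  [6] 13/8 → 2 ('cb')
  [7] 8/3 → 1 ('c')
  [8] 3/10 → 0 ('')
  [9] 10/12 → 1 ('e')
  [10] 12/7 → 3 ('ecb')
  [11] 7/6 → 1 ('e')
  [12] 6/0 → 0 ('')
  [13] 0/5 → 1 ('f')
  [14] 5/4 → 1 ('f')

n(n+1)/2 = 15·16/2 = 120
Σ LCP = 0 + 0 + 1 + 1 + 2 + 0 + 2 + 1 + 0 + 1 + 3 + 1 + 0 + 1 + 1 = 14
distinct = 120 − 14 = 106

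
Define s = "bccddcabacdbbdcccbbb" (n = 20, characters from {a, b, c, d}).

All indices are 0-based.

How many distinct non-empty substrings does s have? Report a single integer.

188

rank | idx | suffix
   0 |   6 | abacdbbdcccbbb
   1 |   8 | acdbbdcccbbb
   2 |  19 | b
   3 |   7 | bacdbbdcccbbb
   4 |  18 | bb
   5 |  17 | bbb
   6 |  11 | bbdcccbbb
   7 |   0 | bccddcabacdbbdcccbbb
   8 |  12 | bdcccbbb
   9 |   5 | cabacdbbdcccbbb
  10 |  16 | cbbb
  11 |  15 | ccbbb
  12 |  14 | cccbbb
  13 |   1 | ccddcabacdbbdcccbbb
  14 |   9 | cdbbdcccbbb
  15 |   2 | cddcabacdbbdcccbbb
  16 |  10 | dbbdcccbbb
  17 |   4 | dcabacdbbdcccbbb
  18 |  13 | dcccbbb
  19 |   3 | ddcabacdbbdcccbbb

SA = [6, 8, 19, 7, 18, 17, 11, 0, 12, 5, 16, 15, 14, 1, 9, 2, 10, 4, 13, 3]
[i] adj suffixes → lcp
  [1] 6/8 → 1 ('a')
  [2] 8/19 → 0 ('')
  [3] 19/7 → 1 ('b')
  [4] 7/18 → 1 ('b')
  [5] 18/17 → 2 ('bb')
  [6] 17/11 → 2 ('bb')
  [7] 11/0 → 1 ('b')
  [8] 0/12 → 1 ('b')
  [9] 12/5 → 0 ('')
  [10] 5/16 → 1 ('c')
  [11] 16/15 → 1 ('c')
  [12] 15/14 → 2 ('cc')
  [13] 14/1 → 2 ('cc')
  [14] 1/9 → 1 ('c')
  [15] 9/2 → 2 ('cd')
  [16] 2/10 → 0 ('')
  [17] 10/4 → 1 ('d')
  [18] 4/13 → 2 ('dc')
  [19] 13/3 → 1 ('d')

n(n+1)/2 = 20·21/2 = 210
Σ LCP = 0 + 1 + 0 + 1 + 1 + 2 + 2 + 1 + 1 + 0 + 1 + 1 + 2 + 2 + 1 + 2 + 0 + 1 + 2 + 1 = 22
distinct = 210 − 22 = 188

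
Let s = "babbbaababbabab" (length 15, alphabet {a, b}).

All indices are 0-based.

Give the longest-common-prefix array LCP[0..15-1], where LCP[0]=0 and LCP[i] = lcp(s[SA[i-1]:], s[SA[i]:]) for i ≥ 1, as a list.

[0, 1, 2, 4, 2, 3, 0, 1, 2, 3, 3, 4, 1, 3, 2]

rank→(start, suffix):
  0 → (5, 'aababbabab')
  1 → (13, 'ab')
  2 → (11, 'abab')
  3 → (6, 'ababbabab')
  4 → (8, 'abbabab')
  5 → (1, 'abbbaababbabab')
  6 → (14, 'b')
  7 → (4, 'baababbabab')
  8 → (12, 'bab')
  9 → (10, 'babab')
  10 → (7, 'babbabab')
  11 → (0, 'babbbaababbabab')
  12 → (3, 'bbaababbabab')
  13 → (9, 'bbabab')
  14 → (2, 'bbbaababbabab')

SA = [5, 13, 11, 6, 8, 1, 14, 4, 12, 10, 7, 0, 3, 9, 2]
[i] adj suffixes → lcp
  [1] 5/13 → 1 ('a')
  [2] 13/11 → 2 ('ab')
  [3] 11/6 → 4 ('abab')
  [4] 6/8 → 2 ('ab')
  [5] 8/1 → 3 ('abb')
  [6] 1/14 → 0 ('')
  [7] 14/4 → 1 ('b')
  [8] 4/12 → 2 ('ba')
  [9] 12/10 → 3 ('bab')
  [10] 10/7 → 3 ('bab')
  [11] 7/0 → 4 ('babb')
  [12] 0/3 → 1 ('b')
  [13] 3/9 → 3 ('bba')
  [14] 9/2 → 2 ('bb')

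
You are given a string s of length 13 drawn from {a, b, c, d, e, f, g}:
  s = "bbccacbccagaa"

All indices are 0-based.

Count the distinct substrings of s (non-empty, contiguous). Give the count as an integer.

76

sorted suffixes:
  #0 SA[0]=12  'a'
  #1 SA[1]=11  'aa'
  #2 SA[2]=4  'acbccagaa'
  #3 SA[3]=9  'agaa'
  #4 SA[4]=0  'bbccacbccagaa'
  #5 SA[5]=1  'bccacbccagaa'
  #6 SA[6]=6  'bccagaa'
  #7 SA[7]=3  'cacbccagaa'
  #8 SA[8]=8  'cagaa'
  #9 SA[9]=5  'cbccagaa'
  #10 SA[10]=2  'ccacbccagaa'
  #11 SA[11]=7  'ccagaa'
  #12 SA[12]=10  'gaa'

SA = [12, 11, 4, 9, 0, 1, 6, 3, 8, 5, 2, 7, 10]
i: (SA[i-1],SA[i]) lcp shared
  1: (12,11) 1 'a'
  2: (11,4) 1 'a'
  3: (4,9) 1 'a'
  4: (9,0) 0 ''
  5: (0,1) 1 'b'
  6: (1,6) 4 'bcca'
  7: (6,3) 0 ''
  8: (3,8) 2 'ca'
  9: (8,5) 1 'c'
  10: (5,2) 1 'c'
  11: (2,7) 3 'cca'
  12: (7,10) 0 ''

n(n+1)/2 = 13·14/2 = 91
Σ LCP = 0 + 1 + 1 + 1 + 0 + 1 + 4 + 0 + 2 + 1 + 1 + 3 + 0 = 15
distinct = 91 − 15 = 76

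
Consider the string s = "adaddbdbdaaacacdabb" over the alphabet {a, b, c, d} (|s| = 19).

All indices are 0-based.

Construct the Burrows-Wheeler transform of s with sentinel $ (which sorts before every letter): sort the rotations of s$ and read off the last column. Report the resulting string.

rank  rotation              last
    0  $adaddbdbdaaacacdabb  b
    1  aaacacdabb$adaddbdbd  d
    2  aacacdabb$adaddbdbda  a
    3  abb$adaddbdbdaaacacd  d
    4  acacdabb$adaddbdbdaa  a
    5  acdabb$adaddbdbdaaac  c
    6  adaddbdbdaaacacdabb$  $
    7  addbdbdaaacacdabb$ad  d
    8  b$adaddbdbdaaacacdab  b
    9  bb$adaddbdbdaaacacda  a
   10  bdaaacacdabb$adaddbd  d
   11  bdbdaaacacdabb$adadd  d
   12  cacdabb$adaddbdbdaaa  a
   13  cdabb$adaddbdbdaaaca  a
   14  daaacacdabb$adaddbdb  b
   15  dabb$adaddbdbdaaacac  c
   16  daddbdbdaaacacdabb$a  a
   17  dbdaaacacdabb$adaddb  b
   18  dbdbdaaacacdabb$adad  d
   19  ddbdbdaaacacdabb$ada  a

bdadac$dbaddaabcabda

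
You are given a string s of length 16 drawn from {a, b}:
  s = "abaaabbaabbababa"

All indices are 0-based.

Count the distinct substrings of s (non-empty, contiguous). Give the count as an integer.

sorted suffixes:
  #0 SA[0]=15  'a'
  #1 SA[1]=2  'aaabbaabbababa'
  #2 SA[2]=3  'aabbaabbababa'
  #3 SA[3]=7  'aabbababa'
  #4 SA[4]=13  'aba'
  #5 SA[5]=0  'abaaabbaabbababa'
  #6 SA[6]=11  'ababa'
  #7 SA[7]=4  'abbaabbababa'
  #8 SA[8]=8  'abbababa'
  #9 SA[9]=14  'ba'
  #10 SA[10]=1  'baaabbaabbababa'
  #11 SA[11]=6  'baabbababa'
  #12 SA[12]=12  'baba'
  #13 SA[13]=10  'bababa'
  #14 SA[14]=5  'bbaabbababa'
  #15 SA[15]=9  'bbababa'

SA = [15, 2, 3, 7, 13, 0, 11, 4, 8, 14, 1, 6, 12, 10, 5, 9]
rank  pair      lcp
   1  s[15:],s[2:]  1  'a'
   2  s[2:],s[3:]  2  'aa'
   3  s[3:],s[7:]  5  'aabba'
   4  s[7:],s[13:]  1  'a'
   5  s[13:],s[0:]  3  'aba'
   6  s[0:],s[11:]  3  'aba'
   7  s[11:],s[4:]  2  'ab'
   8  s[4:],s[8:]  4  'abba'
   9  s[8:],s[14:]  0  ''
  10  s[14:],s[1:]  2  'ba'
  11  s[1:],s[6:]  3  'baa'
  12  s[6:],s[12:]  2  'ba'
  13  s[12:],s[10:]  4  'baba'
  14  s[10:],s[5:]  1  'b'
  15  s[5:],s[9:]  3  'bba'

n(n+1)/2 = 16·17/2 = 136
Σ LCP = 0 + 1 + 2 + 5 + 1 + 3 + 3 + 2 + 4 + 0 + 2 + 3 + 2 + 4 + 1 + 3 = 36
distinct = 136 − 36 = 100

100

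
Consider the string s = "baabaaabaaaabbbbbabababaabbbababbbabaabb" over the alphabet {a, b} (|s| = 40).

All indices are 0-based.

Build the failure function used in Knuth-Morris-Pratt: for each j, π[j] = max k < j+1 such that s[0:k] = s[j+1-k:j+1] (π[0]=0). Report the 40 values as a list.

[0, 0, 0, 1, 2, 3, 0, 1, 2, 3, 0, 0, 1, 1, 1, 1, 1, 2, 1, 2, 1, 2, 1, 2, 3, 4, 1, 1, 2, 1, 2, 1, 1, 1, 2, 1, 2, 3, 4, 1]

π[0] = 0
j=1 s[j]='a': π[1]=0 (border '')
j=2 s[j]='a': π[2]=0 (border '')
j=3 s[j]='b': π[3]=1 (border 'b')
j=4 s[j]='a': π[4]=2 (border 'ba')
j=5 s[j]='a': π[5]=3 (border 'baa')
j=6 s[j]='a': k: 3→0; π[6]=0 (border '')
j=7 s[j]='b': π[7]=1 (border 'b')
j=8 s[j]='a': π[8]=2 (border 'ba')
j=9 s[j]='a': π[9]=3 (border 'baa')
j=10 s[j]='a': k: 3→0; π[10]=0 (border '')
j=11 s[j]='a': π[11]=0 (border '')
j=12 s[j]='b': π[12]=1 (border 'b')
j=13 s[j]='b': k: 1→0; π[13]=1 (border 'b')
j=14 s[j]='b': k: 1→0; π[14]=1 (border 'b')
j=15 s[j]='b': k: 1→0; π[15]=1 (border 'b')
j=16 s[j]='b': k: 1→0; π[16]=1 (border 'b')
j=17 s[j]='a': π[17]=2 (border 'ba')
j=18 s[j]='b': k: 2→0; π[18]=1 (border 'b')
j=19 s[j]='a': π[19]=2 (border 'ba')
j=20 s[j]='b': k: 2→0; π[20]=1 (border 'b')
j=21 s[j]='a': π[21]=2 (border 'ba')
j=22 s[j]='b': k: 2→0; π[22]=1 (border 'b')
j=23 s[j]='a': π[23]=2 (border 'ba')
j=24 s[j]='a': π[24]=3 (border 'baa')
j=25 s[j]='b': π[25]=4 (border 'baab')
j=26 s[j]='b': k: 4→1→0; π[26]=1 (border 'b')
j=27 s[j]='b': k: 1→0; π[27]=1 (border 'b')
j=28 s[j]='a': π[28]=2 (border 'ba')
j=29 s[j]='b': k: 2→0; π[29]=1 (border 'b')
j=30 s[j]='a': π[30]=2 (border 'ba')
j=31 s[j]='b': k: 2→0; π[31]=1 (border 'b')
j=32 s[j]='b': k: 1→0; π[32]=1 (border 'b')
j=33 s[j]='b': k: 1→0; π[33]=1 (border 'b')
j=34 s[j]='a': π[34]=2 (border 'ba')
j=35 s[j]='b': k: 2→0; π[35]=1 (border 'b')
j=36 s[j]='a': π[36]=2 (border 'ba')
j=37 s[j]='a': π[37]=3 (border 'baa')
j=38 s[j]='b': π[38]=4 (border 'baab')
j=39 s[j]='b': k: 4→1→0; π[39]=1 (border 'b')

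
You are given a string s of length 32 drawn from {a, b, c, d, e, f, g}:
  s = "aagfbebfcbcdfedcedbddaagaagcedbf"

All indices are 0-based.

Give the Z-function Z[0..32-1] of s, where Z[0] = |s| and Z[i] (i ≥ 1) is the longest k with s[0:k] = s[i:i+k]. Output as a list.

[32, 1, 0, 0, 0, 0, 0, 0, 0, 0, 0, 0, 0, 0, 0, 0, 0, 0, 0, 0, 0, 3, 1, 0, 3, 1, 0, 0, 0, 0, 0, 0]

Z[0]=32
i=1: outside box; Z[1]=1 scan→box=[1,2)
i=2: outside box; Z[2]=0
i=3: outside box; Z[3]=0
i=4: outside box; Z[4]=0
i=5: outside box; Z[5]=0
i=6: outside box; Z[6]=0
i=7: outside box; Z[7]=0
i=8: outside box; Z[8]=0
i=9: outside box; Z[9]=0
i=10: outside box; Z[10]=0
i=11: outside box; Z[11]=0
i=12: outside box; Z[12]=0
i=13: outside box; Z[13]=0
i=14: outside box; Z[14]=0
i=15: outside box; Z[15]=0
i=16: outside box; Z[16]=0
i=17: outside box; Z[17]=0
i=18: outside box; Z[18]=0
i=19: outside box; Z[19]=0
i=20: outside box; Z[20]=0
i=21: outside box; Z[21]=3 scan→box=[21,24)
i=22: min(r-i=2, Z[1]=1)=1; Z[22]=1
i=23: min(r-i=1, Z[2]=0)=0; Z[23]=0
i=24: outside box; Z[24]=3 scan→box=[24,27)
i=25: min(r-i=2, Z[1]=1)=1; Z[25]=1
i=26: min(r-i=1, Z[2]=0)=0; Z[26]=0
i=27: outside box; Z[27]=0
i=28: outside box; Z[28]=0
i=29: outside box; Z[29]=0
i=30: outside box; Z[30]=0
i=31: outside box; Z[31]=0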